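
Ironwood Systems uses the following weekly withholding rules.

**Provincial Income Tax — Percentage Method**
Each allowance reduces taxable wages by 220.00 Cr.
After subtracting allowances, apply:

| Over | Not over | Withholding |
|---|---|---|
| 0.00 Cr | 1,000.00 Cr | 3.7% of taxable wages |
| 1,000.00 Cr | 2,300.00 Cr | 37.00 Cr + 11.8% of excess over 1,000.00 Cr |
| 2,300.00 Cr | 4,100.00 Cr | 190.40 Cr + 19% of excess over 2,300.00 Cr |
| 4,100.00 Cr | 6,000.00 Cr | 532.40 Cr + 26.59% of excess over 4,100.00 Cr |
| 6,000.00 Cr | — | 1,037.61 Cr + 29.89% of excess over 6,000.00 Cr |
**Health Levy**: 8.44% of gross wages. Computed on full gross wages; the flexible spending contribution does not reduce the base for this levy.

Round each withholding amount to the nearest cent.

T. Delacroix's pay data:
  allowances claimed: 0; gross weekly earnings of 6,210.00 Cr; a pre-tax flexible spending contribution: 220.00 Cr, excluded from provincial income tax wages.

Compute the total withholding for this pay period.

Provincial Income Tax: taxable = 6,210.00 Cr − 220.00 Cr = 5,990.00 Cr
  532.40 Cr + 26.59% × (5,990.00 Cr − 4,100.00 Cr) = 532.40 Cr + 26.59% × 1,890.00 Cr = 1,034.95 Cr
Health Levy: 8.44% × 6,210.00 Cr = 524.12 Cr
Total: 1,034.95 Cr + 524.12 Cr = 1,559.07 Cr

1,559.07 Cr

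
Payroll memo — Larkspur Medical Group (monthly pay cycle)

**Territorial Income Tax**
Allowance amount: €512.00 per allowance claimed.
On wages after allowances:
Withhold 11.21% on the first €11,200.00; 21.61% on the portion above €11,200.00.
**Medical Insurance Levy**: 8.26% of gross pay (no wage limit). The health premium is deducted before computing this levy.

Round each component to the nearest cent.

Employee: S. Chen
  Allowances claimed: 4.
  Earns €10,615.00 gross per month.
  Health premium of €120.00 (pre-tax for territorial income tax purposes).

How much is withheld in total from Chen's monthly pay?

Territorial Income Tax: taxable = €10,615.00 − €120.00 − 4×€512.00 = €8,447.00
  11.21% × €8,447.00 = €946.91
Medical Insurance Levy: 8.26% × €10,495.00 = €866.89
Total: €946.91 + €866.89 = €1,813.80

€1,813.80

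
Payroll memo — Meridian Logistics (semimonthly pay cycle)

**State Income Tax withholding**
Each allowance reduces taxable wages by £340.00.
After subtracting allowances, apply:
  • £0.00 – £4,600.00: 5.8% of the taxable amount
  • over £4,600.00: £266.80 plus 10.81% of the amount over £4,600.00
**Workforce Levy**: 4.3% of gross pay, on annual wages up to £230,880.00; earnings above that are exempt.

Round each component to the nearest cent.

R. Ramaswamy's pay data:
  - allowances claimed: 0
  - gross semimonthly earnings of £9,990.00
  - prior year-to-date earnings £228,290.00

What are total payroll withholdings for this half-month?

State Income Tax: taxable = £9,990.00
  £266.80 + 10.81% × (£9,990.00 − £4,600.00) = £266.80 + 10.81% × £5,390.00 = £849.46
Workforce Levy: cap £230,880.00 − YTD £228,290.00 = £2,590.00 subject; 4.3% × £2,590.00 = £111.37
Total: £849.46 + £111.37 = £960.83

£960.83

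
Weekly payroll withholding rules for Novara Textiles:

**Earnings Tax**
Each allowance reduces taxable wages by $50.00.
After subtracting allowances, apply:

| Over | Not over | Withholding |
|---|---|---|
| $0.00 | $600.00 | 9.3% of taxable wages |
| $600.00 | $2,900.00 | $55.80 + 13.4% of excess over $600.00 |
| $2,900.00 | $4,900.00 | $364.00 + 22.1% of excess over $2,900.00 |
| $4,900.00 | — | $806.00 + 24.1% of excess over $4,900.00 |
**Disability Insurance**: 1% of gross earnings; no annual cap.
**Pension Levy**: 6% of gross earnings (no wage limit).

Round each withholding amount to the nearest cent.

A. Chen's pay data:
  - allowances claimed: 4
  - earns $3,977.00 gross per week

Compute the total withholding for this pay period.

$836.21

Earnings Tax: taxable = $3,977.00 − 4×$50.00 = $3,777.00
  $364.00 + 22.1% × ($3,777.00 − $2,900.00) = $364.00 + 22.1% × $877.00 = $557.82
Disability Insurance: 1% × $3,977.00 = $39.77
Pension Levy: 6% × $3,977.00 = $238.62
Total: $557.82 + $39.77 + $238.62 = $836.21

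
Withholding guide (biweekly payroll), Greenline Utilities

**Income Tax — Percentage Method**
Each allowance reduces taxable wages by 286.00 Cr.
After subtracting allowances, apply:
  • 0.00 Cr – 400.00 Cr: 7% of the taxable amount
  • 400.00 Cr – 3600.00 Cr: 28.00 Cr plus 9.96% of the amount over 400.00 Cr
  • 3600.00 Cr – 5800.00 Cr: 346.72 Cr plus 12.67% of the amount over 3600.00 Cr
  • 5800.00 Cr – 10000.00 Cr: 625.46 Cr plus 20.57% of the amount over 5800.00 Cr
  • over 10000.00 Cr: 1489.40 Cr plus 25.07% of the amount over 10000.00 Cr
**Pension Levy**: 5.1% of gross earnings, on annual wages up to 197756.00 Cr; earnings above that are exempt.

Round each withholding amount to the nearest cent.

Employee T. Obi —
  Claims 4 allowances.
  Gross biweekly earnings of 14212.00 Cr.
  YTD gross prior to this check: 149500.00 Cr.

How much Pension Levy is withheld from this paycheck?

Pension Levy: 5.1% × 14212.00 Cr = 724.81 Cr

724.81 Cr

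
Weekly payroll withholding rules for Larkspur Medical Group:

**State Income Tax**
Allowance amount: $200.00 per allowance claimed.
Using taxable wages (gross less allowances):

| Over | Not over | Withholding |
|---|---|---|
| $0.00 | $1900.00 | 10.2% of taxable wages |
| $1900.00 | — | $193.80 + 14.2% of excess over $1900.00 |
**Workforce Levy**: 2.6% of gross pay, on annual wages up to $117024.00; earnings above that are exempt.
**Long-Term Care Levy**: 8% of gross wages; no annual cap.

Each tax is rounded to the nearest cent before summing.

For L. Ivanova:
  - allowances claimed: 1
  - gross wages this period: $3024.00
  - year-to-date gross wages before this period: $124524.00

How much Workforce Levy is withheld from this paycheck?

$0.00

Workforce Levy: YTD $124524.00 ≥ cap $117024.00 → $0.00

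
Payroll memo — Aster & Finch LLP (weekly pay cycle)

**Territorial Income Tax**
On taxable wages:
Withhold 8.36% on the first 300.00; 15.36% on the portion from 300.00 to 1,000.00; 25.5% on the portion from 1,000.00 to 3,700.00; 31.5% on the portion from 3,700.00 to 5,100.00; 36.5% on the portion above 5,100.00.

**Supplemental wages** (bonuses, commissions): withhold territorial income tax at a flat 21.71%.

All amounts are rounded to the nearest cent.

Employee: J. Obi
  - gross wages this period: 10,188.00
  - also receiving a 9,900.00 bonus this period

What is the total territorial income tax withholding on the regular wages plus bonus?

5,268.51

Territorial Income Tax: taxable = 10,188.00
  1,262.10 + 36.5% × (10,188.00 − 5,100.00) = 1,262.10 + 36.5% × 5,088.00 = 3,119.22
Supplemental (21.71% flat on bonus): 21.71% × 9,900.00 = 2,149.29
Total territorial income tax: 3,119.22 + 2,149.29 = 5,268.51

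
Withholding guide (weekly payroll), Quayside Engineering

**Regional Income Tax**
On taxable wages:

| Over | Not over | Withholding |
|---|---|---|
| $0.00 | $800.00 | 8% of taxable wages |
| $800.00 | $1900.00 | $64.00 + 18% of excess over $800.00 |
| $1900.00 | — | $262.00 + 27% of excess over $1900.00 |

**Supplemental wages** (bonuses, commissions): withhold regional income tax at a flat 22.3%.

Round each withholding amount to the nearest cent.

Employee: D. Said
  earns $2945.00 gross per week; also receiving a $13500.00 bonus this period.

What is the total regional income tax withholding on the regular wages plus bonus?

Regional Income Tax: taxable = $2945.00
  $262.00 + 27% × ($2945.00 − $1900.00) = $262.00 + 27% × $1045.00 = $544.15
Supplemental (22.3% flat on bonus): 22.3% × $13500.00 = $3010.50
Total regional income tax: $544.15 + $3010.50 = $3554.65

$3554.65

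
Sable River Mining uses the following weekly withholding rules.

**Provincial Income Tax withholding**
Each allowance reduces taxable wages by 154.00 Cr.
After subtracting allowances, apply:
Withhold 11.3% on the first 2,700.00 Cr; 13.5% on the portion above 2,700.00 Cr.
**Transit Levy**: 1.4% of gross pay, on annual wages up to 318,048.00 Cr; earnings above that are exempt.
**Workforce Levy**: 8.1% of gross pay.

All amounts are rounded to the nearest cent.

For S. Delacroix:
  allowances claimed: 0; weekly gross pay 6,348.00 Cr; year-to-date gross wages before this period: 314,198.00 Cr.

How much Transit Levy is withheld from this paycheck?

53.90 Cr

Transit Levy: cap 318,048.00 Cr − YTD 314,198.00 Cr = 3,850.00 Cr subject; 1.4% × 3,850.00 Cr = 53.90 Cr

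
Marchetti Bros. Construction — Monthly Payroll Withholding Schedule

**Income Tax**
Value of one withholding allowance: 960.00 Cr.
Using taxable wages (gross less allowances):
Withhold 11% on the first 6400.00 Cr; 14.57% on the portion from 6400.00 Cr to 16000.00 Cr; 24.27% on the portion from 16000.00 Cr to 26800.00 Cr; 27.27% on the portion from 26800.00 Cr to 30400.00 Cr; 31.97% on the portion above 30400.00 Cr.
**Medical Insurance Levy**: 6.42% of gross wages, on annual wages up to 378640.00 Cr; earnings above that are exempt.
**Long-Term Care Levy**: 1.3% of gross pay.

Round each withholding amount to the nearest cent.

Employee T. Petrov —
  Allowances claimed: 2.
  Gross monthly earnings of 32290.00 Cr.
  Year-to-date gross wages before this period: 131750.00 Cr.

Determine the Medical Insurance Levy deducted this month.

Medical Insurance Levy: 6.42% × 32290.00 Cr = 2073.02 Cr

2073.02 Cr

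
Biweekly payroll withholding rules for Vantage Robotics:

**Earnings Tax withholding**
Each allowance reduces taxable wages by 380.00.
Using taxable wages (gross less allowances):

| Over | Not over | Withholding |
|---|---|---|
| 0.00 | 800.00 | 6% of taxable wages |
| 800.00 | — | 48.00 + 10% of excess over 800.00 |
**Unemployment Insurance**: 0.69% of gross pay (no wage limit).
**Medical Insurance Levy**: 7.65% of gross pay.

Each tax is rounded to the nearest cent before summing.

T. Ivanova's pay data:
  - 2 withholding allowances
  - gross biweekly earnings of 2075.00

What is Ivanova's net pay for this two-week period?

1802.44

Earnings Tax: taxable = 2075.00 − 2×380.00 = 1315.00
  48.00 + 10% × (1315.00 − 800.00) = 48.00 + 10% × 515.00 = 99.50
Unemployment Insurance: 0.69% × 2075.00 = 14.32
Medical Insurance Levy: 7.65% × 2075.00 = 158.74
Total withheld: 99.50 + 14.32 + 158.74 = 272.56
Net pay: 2075.00 − 272.56 = 1802.44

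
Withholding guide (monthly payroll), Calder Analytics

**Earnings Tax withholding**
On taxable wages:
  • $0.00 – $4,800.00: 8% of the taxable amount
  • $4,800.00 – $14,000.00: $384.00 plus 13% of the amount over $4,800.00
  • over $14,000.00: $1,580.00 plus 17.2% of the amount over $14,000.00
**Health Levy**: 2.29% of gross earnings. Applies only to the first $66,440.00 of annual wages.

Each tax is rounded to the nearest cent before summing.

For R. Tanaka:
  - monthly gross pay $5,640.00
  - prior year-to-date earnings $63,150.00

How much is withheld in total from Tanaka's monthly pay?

$568.54

Earnings Tax: taxable = $5,640.00
  $384.00 + 13% × ($5,640.00 − $4,800.00) = $384.00 + 13% × $840.00 = $493.20
Health Levy: cap $66,440.00 − YTD $63,150.00 = $3,290.00 subject; 2.29% × $3,290.00 = $75.34
Total: $493.20 + $75.34 = $568.54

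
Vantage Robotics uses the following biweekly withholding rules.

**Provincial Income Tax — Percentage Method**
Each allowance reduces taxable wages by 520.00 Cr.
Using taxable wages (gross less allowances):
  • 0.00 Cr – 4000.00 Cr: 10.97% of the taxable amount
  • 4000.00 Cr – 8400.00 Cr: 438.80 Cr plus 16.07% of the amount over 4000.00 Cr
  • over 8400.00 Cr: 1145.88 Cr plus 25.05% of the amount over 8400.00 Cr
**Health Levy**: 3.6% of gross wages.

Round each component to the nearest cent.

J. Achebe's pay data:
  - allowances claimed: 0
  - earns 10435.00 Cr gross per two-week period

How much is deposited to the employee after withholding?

Provincial Income Tax: taxable = 10435.00 Cr
  1145.88 Cr + 25.05% × (10435.00 Cr − 8400.00 Cr) = 1145.88 Cr + 25.05% × 2035.00 Cr = 1655.65 Cr
Health Levy: 3.6% × 10435.00 Cr = 375.66 Cr
Total withheld: 1655.65 Cr + 375.66 Cr = 2031.31 Cr
Net pay: 10435.00 Cr − 2031.31 Cr = 8403.69 Cr

8403.69 Cr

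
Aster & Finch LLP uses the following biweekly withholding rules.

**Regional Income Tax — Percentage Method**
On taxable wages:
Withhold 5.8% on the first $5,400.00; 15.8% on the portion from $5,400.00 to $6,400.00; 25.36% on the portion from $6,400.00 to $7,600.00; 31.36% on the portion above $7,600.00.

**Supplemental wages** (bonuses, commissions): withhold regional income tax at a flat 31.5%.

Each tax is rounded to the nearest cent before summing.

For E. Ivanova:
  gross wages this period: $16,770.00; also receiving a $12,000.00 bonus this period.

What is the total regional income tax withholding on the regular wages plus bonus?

Regional Income Tax: taxable = $16,770.00
  $775.52 + 31.36% × ($16,770.00 − $7,600.00) = $775.52 + 31.36% × $9,170.00 = $3,651.23
Supplemental (31.5% flat on bonus): 31.5% × $12,000.00 = $3,780.00
Total regional income tax: $3,651.23 + $3,780.00 = $7,431.23

$7,431.23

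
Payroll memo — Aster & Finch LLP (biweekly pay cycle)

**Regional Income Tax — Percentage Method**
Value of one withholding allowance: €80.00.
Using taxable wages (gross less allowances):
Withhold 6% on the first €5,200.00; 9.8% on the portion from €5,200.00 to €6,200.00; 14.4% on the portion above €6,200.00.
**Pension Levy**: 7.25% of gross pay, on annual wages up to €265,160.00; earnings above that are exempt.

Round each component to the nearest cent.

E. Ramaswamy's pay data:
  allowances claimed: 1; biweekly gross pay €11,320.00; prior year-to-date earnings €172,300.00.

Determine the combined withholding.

€1,956.46

Regional Income Tax: taxable = €11,320.00 − 1×€80.00 = €11,240.00
  €410.00 + 14.4% × (€11,240.00 − €6,200.00) = €410.00 + 14.4% × €5,040.00 = €1,135.76
Pension Levy: 7.25% × €11,320.00 = €820.70
Total: €1,135.76 + €820.70 = €1,956.46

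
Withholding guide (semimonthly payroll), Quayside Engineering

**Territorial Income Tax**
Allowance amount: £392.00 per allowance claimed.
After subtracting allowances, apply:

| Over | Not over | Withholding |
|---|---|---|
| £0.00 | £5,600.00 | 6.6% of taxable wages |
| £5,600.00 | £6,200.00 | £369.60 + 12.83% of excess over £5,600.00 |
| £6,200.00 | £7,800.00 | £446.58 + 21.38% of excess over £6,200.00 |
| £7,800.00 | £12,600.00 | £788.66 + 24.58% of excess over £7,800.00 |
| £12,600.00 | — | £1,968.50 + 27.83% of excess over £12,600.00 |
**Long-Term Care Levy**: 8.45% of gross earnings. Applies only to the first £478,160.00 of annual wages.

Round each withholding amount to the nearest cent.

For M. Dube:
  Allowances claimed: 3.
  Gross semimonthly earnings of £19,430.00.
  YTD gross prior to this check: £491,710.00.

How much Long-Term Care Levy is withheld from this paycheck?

Long-Term Care Levy: YTD £491,710.00 ≥ cap £478,160.00 → £0.00

£0.00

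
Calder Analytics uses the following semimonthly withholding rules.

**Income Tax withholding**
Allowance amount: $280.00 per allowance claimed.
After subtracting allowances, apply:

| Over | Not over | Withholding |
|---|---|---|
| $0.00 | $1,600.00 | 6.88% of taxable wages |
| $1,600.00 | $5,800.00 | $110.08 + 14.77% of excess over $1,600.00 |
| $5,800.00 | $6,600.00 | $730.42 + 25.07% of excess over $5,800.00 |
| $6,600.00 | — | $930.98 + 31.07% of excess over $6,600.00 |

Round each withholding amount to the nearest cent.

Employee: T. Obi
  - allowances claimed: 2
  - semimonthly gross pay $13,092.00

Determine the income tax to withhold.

Income Tax: taxable = $13,092.00 − 2×$280.00 = $12,532.00
  $930.98 + 31.07% × ($12,532.00 − $6,600.00) = $930.98 + 31.07% × $5,932.00 = $2,774.05

$2,774.05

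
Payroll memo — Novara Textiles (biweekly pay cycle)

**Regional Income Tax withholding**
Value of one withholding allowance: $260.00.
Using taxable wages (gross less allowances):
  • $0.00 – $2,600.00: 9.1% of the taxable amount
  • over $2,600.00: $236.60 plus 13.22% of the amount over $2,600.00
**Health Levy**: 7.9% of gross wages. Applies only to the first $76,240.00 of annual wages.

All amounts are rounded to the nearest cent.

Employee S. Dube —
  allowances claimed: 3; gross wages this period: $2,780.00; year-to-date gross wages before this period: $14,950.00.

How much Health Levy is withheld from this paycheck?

Health Levy: 7.9% × $2,780.00 = $219.62

$219.62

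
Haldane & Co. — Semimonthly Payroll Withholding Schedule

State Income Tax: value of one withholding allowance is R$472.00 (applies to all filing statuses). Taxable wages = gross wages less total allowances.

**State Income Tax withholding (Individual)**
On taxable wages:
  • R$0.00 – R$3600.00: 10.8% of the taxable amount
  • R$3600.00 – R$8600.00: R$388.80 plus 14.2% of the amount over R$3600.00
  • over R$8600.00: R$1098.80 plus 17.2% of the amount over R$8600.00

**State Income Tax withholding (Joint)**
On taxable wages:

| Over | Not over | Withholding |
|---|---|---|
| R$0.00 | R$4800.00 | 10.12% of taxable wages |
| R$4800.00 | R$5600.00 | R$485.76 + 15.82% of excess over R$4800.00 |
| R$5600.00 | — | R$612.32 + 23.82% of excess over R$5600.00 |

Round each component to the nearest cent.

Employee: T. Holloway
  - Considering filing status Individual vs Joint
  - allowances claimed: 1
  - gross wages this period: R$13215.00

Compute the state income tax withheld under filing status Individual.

State Income Tax (Individual): taxable = R$13215.00 − 1×R$472.00 = R$12743.00
  R$1098.80 + 17.2% × (R$12743.00 − R$8600.00) = R$1098.80 + 17.2% × R$4143.00 = R$1811.40

R$1811.40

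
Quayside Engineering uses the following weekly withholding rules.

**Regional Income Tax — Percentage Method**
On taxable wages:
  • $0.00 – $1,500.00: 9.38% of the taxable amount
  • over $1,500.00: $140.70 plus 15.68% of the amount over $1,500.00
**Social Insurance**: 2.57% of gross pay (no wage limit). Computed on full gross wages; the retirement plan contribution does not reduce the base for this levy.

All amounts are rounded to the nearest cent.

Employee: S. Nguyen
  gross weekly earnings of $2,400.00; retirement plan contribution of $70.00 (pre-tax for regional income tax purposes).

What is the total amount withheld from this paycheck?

$332.52

Regional Income Tax: taxable = $2,400.00 − $70.00 = $2,330.00
  $140.70 + 15.68% × ($2,330.00 − $1,500.00) = $140.70 + 15.68% × $830.00 = $270.84
Social Insurance: 2.57% × $2,400.00 = $61.68
Total: $270.84 + $61.68 = $332.52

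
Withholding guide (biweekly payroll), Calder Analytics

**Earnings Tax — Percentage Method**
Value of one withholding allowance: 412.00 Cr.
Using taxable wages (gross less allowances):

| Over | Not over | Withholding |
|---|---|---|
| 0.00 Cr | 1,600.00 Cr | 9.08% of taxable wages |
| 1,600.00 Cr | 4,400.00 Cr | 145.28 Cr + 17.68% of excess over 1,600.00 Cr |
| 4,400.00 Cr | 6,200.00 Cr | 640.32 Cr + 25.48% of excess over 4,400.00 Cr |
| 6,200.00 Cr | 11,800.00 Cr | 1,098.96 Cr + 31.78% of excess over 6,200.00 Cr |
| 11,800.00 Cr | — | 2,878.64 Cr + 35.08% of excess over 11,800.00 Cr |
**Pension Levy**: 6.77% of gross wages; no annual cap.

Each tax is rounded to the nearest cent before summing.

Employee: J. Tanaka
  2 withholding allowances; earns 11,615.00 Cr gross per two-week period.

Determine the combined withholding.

3,344.32 Cr

Earnings Tax: taxable = 11,615.00 Cr − 2×412.00 Cr = 10,791.00 Cr
  1,098.96 Cr + 31.78% × (10,791.00 Cr − 6,200.00 Cr) = 1,098.96 Cr + 31.78% × 4,591.00 Cr = 2,557.98 Cr
Pension Levy: 6.77% × 11,615.00 Cr = 786.34 Cr
Total: 2,557.98 Cr + 786.34 Cr = 3,344.32 Cr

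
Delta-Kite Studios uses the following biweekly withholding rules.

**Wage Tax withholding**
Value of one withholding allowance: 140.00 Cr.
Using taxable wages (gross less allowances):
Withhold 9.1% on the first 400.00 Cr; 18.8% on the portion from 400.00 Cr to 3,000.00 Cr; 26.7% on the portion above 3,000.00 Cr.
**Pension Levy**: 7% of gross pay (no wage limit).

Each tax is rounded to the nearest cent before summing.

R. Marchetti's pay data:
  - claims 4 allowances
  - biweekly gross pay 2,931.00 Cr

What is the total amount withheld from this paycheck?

Wage Tax: taxable = 2,931.00 Cr − 4×140.00 Cr = 2,371.00 Cr
  36.40 Cr + 18.8% × (2,371.00 Cr − 400.00 Cr) = 36.40 Cr + 18.8% × 1,971.00 Cr = 406.95 Cr
Pension Levy: 7% × 2,931.00 Cr = 205.17 Cr
Total: 406.95 Cr + 205.17 Cr = 612.12 Cr

612.12 Cr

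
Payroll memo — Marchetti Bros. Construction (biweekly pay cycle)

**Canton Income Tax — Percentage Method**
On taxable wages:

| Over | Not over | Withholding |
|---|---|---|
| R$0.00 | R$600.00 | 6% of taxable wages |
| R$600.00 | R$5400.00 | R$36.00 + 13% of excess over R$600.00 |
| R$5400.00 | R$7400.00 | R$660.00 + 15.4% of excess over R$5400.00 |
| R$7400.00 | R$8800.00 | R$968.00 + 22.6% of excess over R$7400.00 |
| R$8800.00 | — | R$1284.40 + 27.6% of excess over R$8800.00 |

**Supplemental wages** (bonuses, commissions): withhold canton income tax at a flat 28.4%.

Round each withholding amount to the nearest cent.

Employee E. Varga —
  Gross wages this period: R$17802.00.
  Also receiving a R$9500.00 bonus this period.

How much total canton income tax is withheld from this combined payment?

R$6466.95

Canton Income Tax: taxable = R$17802.00
  R$1284.40 + 27.6% × (R$17802.00 − R$8800.00) = R$1284.40 + 27.6% × R$9002.00 = R$3768.95
Supplemental (28.4% flat on bonus): 28.4% × R$9500.00 = R$2698.00
Total canton income tax: R$3768.95 + R$2698.00 = R$6466.95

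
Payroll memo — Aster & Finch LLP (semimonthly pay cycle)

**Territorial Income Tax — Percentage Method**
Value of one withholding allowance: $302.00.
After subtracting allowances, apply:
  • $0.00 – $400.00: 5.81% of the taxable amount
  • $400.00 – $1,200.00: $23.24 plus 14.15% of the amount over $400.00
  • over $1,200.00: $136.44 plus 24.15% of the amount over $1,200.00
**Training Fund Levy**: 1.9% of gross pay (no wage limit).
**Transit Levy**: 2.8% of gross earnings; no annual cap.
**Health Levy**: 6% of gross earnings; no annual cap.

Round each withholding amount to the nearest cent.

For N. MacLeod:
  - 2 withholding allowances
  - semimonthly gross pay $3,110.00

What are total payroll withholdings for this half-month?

Territorial Income Tax: taxable = $3,110.00 − 2×$302.00 = $2,506.00
  $136.44 + 24.15% × ($2,506.00 − $1,200.00) = $136.44 + 24.15% × $1,306.00 = $451.84
Training Fund Levy: 1.9% × $3,110.00 = $59.09
Transit Levy: 2.8% × $3,110.00 = $87.08
Health Levy: 6% × $3,110.00 = $186.60
Total: $451.84 + $59.09 + $87.08 + $186.60 = $784.61

$784.61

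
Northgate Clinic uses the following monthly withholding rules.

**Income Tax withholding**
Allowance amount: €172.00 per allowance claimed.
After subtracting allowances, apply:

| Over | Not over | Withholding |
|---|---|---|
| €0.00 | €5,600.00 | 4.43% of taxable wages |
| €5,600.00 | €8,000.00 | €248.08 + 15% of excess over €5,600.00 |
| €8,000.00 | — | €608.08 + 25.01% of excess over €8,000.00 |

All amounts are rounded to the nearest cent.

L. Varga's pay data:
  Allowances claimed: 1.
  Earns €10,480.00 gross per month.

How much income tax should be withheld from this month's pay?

Income Tax: taxable = €10,480.00 − 1×€172.00 = €10,308.00
  €608.08 + 25.01% × (€10,308.00 − €8,000.00) = €608.08 + 25.01% × €2,308.00 = €1,185.31

€1,185.31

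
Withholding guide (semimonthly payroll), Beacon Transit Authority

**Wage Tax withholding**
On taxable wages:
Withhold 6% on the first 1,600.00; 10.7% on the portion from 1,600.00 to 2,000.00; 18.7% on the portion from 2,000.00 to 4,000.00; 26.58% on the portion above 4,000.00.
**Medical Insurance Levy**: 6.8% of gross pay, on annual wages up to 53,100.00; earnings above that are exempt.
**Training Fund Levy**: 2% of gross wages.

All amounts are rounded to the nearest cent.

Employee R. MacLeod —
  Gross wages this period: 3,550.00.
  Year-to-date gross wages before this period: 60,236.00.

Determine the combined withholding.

499.65

Wage Tax: taxable = 3,550.00
  138.80 + 18.7% × (3,550.00 − 2,000.00) = 138.80 + 18.7% × 1,550.00 = 428.65
Medical Insurance Levy: YTD 60,236.00 ≥ cap 53,100.00 → 0.00
Training Fund Levy: 2% × 3,550.00 = 71.00
Total: 428.65 + 0.00 + 71.00 = 499.65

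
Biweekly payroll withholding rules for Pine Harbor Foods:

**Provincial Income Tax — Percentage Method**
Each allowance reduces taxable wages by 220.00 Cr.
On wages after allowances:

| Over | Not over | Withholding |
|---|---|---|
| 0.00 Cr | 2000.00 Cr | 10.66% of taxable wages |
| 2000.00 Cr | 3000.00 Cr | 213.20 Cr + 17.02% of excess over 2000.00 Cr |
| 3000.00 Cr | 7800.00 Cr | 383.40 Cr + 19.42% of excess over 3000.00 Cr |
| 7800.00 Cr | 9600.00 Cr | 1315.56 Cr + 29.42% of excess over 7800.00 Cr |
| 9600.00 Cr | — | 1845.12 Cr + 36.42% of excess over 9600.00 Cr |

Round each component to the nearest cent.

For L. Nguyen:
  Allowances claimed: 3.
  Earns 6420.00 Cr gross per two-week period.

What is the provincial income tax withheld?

919.39 Cr

Provincial Income Tax: taxable = 6420.00 Cr − 3×220.00 Cr = 5760.00 Cr
  383.40 Cr + 19.42% × (5760.00 Cr − 3000.00 Cr) = 383.40 Cr + 19.42% × 2760.00 Cr = 919.39 Cr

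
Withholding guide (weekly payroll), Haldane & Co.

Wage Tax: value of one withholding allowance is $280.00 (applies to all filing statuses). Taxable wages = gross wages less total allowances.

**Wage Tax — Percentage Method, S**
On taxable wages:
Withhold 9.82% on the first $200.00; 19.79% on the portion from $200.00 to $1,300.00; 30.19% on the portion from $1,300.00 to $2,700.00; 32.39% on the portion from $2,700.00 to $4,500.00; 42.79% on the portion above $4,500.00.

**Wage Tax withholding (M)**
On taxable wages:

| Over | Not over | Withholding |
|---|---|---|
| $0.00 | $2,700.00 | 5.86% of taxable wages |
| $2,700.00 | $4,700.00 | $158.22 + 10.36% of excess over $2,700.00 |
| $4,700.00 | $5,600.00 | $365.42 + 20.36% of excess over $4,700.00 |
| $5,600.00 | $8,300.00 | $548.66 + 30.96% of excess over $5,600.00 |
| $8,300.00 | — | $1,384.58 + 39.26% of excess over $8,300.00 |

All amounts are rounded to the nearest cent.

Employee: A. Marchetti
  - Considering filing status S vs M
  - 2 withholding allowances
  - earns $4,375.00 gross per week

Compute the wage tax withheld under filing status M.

$273.73

Wage Tax (M): taxable = $4,375.00 − 2×$280.00 = $3,815.00
  $158.22 + 10.36% × ($3,815.00 − $2,700.00) = $158.22 + 10.36% × $1,115.00 = $273.73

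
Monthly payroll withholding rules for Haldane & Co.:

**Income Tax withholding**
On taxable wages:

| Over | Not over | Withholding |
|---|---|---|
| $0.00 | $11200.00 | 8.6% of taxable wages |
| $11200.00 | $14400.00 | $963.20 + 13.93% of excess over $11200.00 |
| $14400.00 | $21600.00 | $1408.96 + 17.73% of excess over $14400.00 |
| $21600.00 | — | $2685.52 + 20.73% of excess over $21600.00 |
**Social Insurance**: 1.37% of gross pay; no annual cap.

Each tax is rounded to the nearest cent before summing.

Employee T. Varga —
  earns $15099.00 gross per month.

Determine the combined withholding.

$1739.75

Income Tax: taxable = $15099.00
  $1408.96 + 17.73% × ($15099.00 − $14400.00) = $1408.96 + 17.73% × $699.00 = $1532.89
Social Insurance: 1.37% × $15099.00 = $206.86
Total: $1532.89 + $206.86 = $1739.75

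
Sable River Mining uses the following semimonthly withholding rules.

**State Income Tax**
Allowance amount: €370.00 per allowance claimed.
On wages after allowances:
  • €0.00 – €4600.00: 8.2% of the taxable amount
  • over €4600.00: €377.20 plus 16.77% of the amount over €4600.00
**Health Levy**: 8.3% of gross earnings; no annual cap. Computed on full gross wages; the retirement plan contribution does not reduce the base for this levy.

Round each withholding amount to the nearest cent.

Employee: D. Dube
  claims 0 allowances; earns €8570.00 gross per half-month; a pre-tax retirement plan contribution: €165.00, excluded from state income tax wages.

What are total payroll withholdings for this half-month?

€1726.61

State Income Tax: taxable = €8570.00 − €165.00 = €8405.00
  €377.20 + 16.77% × (€8405.00 − €4600.00) = €377.20 + 16.77% × €3805.00 = €1015.30
Health Levy: 8.3% × €8570.00 = €711.31
Total: €1015.30 + €711.31 = €1726.61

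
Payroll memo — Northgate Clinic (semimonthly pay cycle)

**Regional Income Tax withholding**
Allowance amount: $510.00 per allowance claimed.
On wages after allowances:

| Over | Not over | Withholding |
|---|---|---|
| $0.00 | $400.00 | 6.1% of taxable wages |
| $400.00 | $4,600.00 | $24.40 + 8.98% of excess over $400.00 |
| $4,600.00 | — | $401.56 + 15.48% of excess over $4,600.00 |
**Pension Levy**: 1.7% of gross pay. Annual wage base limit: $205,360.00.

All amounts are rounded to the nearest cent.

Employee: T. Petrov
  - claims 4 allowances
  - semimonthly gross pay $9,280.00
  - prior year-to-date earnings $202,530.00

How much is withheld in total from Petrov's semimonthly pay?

$858.34

Regional Income Tax: taxable = $9,280.00 − 4×$510.00 = $7,240.00
  $401.56 + 15.48% × ($7,240.00 − $4,600.00) = $401.56 + 15.48% × $2,640.00 = $810.23
Pension Levy: cap $205,360.00 − YTD $202,530.00 = $2,830.00 subject; 1.7% × $2,830.00 = $48.11
Total: $810.23 + $48.11 = $858.34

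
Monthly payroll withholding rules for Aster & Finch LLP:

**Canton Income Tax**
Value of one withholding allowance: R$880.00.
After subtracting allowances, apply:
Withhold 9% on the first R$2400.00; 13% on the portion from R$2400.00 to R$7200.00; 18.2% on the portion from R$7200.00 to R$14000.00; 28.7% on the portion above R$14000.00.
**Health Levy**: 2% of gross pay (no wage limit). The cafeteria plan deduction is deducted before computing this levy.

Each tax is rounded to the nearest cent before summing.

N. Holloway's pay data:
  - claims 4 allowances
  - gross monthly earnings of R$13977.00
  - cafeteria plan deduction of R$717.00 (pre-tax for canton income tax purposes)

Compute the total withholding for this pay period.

Canton Income Tax: taxable = R$13977.00 − R$717.00 − 4×R$880.00 = R$9740.00
  R$840.00 + 18.2% × (R$9740.00 − R$7200.00) = R$840.00 + 18.2% × R$2540.00 = R$1302.28
Health Levy: 2% × R$13260.00 = R$265.20
Total: R$1302.28 + R$265.20 = R$1567.48

R$1567.48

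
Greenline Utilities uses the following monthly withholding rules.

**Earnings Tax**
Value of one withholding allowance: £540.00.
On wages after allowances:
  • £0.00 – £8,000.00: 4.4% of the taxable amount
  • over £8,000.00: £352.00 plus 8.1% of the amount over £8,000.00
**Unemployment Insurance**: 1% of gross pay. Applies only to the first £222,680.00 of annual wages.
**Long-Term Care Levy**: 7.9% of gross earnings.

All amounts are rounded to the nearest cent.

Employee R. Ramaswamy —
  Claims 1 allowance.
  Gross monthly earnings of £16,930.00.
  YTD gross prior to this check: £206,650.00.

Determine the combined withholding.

£2,529.36

Earnings Tax: taxable = £16,930.00 − 1×£540.00 = £16,390.00
  £352.00 + 8.1% × (£16,390.00 − £8,000.00) = £352.00 + 8.1% × £8,390.00 = £1,031.59
Unemployment Insurance: cap £222,680.00 − YTD £206,650.00 = £16,030.00 subject; 1% × £16,030.00 = £160.30
Long-Term Care Levy: 7.9% × £16,930.00 = £1,337.47
Total: £1,031.59 + £160.30 + £1,337.47 = £2,529.36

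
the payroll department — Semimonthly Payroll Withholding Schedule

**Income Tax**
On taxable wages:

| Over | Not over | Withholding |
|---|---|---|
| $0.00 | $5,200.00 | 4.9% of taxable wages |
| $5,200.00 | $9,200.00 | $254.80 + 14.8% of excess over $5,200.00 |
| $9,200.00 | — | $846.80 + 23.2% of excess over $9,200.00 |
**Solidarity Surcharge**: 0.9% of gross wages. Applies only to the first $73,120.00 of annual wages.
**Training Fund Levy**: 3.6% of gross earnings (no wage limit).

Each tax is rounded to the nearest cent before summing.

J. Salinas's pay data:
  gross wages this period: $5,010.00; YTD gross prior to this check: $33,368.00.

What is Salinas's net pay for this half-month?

$4,539.06

Income Tax: taxable = $5,010.00
  4.9% × $5,010.00 = $245.49
Solidarity Surcharge: 0.9% × $5,010.00 = $45.09
Training Fund Levy: 3.6% × $5,010.00 = $180.36
Total withheld: $245.49 + $45.09 + $180.36 = $470.94
Net pay: $5,010.00 − $470.94 = $4,539.06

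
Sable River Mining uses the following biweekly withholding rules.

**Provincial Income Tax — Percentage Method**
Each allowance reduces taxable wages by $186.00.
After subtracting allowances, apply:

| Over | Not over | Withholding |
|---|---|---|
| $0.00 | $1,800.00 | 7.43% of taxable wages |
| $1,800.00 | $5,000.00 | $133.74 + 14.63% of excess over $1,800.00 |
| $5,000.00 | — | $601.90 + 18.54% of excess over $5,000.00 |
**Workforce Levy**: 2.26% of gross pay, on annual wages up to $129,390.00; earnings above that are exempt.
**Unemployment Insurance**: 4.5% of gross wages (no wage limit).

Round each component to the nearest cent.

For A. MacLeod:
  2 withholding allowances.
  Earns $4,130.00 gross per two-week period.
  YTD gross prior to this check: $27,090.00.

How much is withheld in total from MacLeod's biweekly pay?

Provincial Income Tax: taxable = $4,130.00 − 2×$186.00 = $3,758.00
  $133.74 + 14.63% × ($3,758.00 − $1,800.00) = $133.74 + 14.63% × $1,958.00 = $420.20
Workforce Levy: 2.26% × $4,130.00 = $93.34
Unemployment Insurance: 4.5% × $4,130.00 = $185.85
Total: $420.20 + $93.34 + $185.85 = $699.39

$699.39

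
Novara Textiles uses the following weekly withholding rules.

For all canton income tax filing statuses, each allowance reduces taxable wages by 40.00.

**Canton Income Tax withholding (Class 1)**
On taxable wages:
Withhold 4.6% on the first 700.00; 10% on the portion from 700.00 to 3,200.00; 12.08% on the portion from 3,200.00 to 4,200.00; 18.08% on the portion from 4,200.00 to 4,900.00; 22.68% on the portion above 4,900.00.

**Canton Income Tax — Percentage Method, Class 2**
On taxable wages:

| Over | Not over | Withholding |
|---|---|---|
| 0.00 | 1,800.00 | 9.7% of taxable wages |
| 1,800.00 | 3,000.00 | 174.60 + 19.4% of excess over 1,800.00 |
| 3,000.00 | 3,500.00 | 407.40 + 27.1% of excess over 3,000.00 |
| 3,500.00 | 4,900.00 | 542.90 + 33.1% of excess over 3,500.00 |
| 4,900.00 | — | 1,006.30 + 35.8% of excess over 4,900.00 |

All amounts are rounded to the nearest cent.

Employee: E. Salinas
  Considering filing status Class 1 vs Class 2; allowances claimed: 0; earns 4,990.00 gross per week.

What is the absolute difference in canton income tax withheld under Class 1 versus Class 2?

488.55

Canton Income Tax (Class 1): taxable = 4,990.00
  529.56 + 22.68% × (4,990.00 − 4,900.00) = 529.56 + 22.68% × 90.00 = 549.97
Canton Income Tax (Class 2): taxable = 4,990.00
  1,006.30 + 35.8% × (4,990.00 − 4,900.00) = 1,006.30 + 35.8% × 90.00 = 1,038.52
Difference: |549.97 − 1,038.52| = 488.55 (higher under Class 2)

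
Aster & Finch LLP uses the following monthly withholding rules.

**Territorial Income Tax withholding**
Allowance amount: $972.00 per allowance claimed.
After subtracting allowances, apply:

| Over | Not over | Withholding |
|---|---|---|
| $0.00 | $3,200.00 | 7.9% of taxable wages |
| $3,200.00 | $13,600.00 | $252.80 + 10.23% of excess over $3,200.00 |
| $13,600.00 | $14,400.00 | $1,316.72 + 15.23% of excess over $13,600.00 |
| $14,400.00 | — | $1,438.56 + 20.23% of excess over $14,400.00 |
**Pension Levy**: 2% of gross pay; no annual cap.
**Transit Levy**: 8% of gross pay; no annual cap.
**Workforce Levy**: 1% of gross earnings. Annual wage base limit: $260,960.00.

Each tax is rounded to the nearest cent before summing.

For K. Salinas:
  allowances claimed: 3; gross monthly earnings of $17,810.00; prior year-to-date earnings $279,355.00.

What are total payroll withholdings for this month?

$3,319.50

Territorial Income Tax: taxable = $17,810.00 − 3×$972.00 = $14,894.00
  $1,438.56 + 20.23% × ($14,894.00 − $14,400.00) = $1,438.56 + 20.23% × $494.00 = $1,538.50
Pension Levy: 2% × $17,810.00 = $356.20
Transit Levy: 8% × $17,810.00 = $1,424.80
Workforce Levy: YTD $279,355.00 ≥ cap $260,960.00 → $0.00
Total: $1,538.50 + $356.20 + $1,424.80 + $0.00 = $3,319.50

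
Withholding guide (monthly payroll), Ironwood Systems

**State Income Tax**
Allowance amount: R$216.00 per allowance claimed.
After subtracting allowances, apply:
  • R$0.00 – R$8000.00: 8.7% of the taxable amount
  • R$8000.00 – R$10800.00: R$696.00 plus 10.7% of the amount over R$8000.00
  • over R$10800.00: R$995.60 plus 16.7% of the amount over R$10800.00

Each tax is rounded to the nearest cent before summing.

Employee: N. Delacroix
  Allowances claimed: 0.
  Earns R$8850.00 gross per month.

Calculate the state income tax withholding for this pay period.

State Income Tax: taxable = R$8850.00
  R$696.00 + 10.7% × (R$8850.00 − R$8000.00) = R$696.00 + 10.7% × R$850.00 = R$786.95

R$786.95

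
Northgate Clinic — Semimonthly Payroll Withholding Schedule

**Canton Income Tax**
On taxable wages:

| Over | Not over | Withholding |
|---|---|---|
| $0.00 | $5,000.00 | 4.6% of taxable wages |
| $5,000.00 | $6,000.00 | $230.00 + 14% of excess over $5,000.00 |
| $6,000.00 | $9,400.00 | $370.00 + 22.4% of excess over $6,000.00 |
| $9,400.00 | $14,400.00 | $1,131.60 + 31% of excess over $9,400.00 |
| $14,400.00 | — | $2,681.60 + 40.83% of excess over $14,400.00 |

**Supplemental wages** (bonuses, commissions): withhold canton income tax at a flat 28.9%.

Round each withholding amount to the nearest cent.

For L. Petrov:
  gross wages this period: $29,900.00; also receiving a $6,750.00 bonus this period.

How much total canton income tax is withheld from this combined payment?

Canton Income Tax: taxable = $29,900.00
  $2,681.60 + 40.83% × ($29,900.00 − $14,400.00) = $2,681.60 + 40.83% × $15,500.00 = $9,010.25
Supplemental (28.9% flat on bonus): 28.9% × $6,750.00 = $1,950.75
Total canton income tax: $9,010.25 + $1,950.75 = $10,961.00

$10,961.00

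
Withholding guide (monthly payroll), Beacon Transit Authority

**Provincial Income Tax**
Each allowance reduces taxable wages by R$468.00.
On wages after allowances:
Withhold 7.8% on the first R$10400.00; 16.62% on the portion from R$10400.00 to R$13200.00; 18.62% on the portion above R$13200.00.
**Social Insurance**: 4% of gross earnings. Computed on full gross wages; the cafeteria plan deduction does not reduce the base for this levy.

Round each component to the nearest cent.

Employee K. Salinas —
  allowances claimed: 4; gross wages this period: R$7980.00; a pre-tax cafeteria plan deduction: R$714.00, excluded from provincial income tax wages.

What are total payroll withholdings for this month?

R$739.93

Provincial Income Tax: taxable = R$7980.00 − R$714.00 − 4×R$468.00 = R$5394.00
  7.8% × R$5394.00 = R$420.73
Social Insurance: 4% × R$7980.00 = R$319.20
Total: R$420.73 + R$319.20 = R$739.93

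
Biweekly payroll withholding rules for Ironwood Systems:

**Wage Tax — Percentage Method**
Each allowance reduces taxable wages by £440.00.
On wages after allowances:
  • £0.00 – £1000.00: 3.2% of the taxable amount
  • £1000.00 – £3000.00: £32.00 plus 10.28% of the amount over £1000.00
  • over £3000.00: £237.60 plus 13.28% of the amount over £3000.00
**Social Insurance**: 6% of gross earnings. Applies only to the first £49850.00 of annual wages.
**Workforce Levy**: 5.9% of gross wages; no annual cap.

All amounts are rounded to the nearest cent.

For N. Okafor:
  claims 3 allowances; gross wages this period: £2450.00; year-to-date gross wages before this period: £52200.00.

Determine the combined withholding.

£189.91

Wage Tax: taxable = £2450.00 − 3×£440.00 = £1130.00
  £32.00 + 10.28% × (£1130.00 − £1000.00) = £32.00 + 10.28% × £130.00 = £45.36
Social Insurance: YTD £52200.00 ≥ cap £49850.00 → £0.00
Workforce Levy: 5.9% × £2450.00 = £144.55
Total: £45.36 + £0.00 + £144.55 = £189.91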